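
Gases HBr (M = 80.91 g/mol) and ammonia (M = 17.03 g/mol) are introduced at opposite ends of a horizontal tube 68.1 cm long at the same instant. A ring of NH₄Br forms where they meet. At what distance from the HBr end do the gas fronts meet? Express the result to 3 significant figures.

21.4 cm

In equal time, each gas travels a distance ∝ its rate ∝ 1/√M, so d_HBr/d_NH₃ = √(M_NH₃/M_HBr) = √(17.03/80.91) = 0.4588.
With d_HBr + d_NH₃ = 68.1 cm, d_NH₃ = 68.1/(1 + 0.4588) = 46.68 cm.
d_HBr = 68.1 − 46.68 = 21.4 cm.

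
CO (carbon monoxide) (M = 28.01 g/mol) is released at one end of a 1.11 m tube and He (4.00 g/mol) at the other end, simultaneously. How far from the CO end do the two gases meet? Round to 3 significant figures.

The fronts meet when d_CO + d_He = L with d_CO/d_He = √(M_He/M_CO) (Graham's law). Here √(M_He/M_CO) = √(4.00/28.01) = 0.3779.
With d_CO + d_He = 1.11 m, d_He = 1.11/(1 + 0.3779) = 0.8056 m.
d_CO = 1.11 − 0.8056 = 0.304 m.

0.304 m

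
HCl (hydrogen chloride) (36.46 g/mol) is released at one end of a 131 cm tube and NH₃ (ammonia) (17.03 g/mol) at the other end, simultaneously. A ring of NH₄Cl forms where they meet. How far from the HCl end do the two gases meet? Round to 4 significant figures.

53.18 cm

Graham's law gives d_HCl/d_NH₃ = rate_HCl/rate_NH₃ = √(M_NH₃/M_HCl) = √(17.03/36.46) = 0.6834.
With d_HCl + d_NH₃ = 131 cm, d_NH₃ = 131/(1 + 0.6834) = 77.82 cm.
d_HCl = 131 − 77.82 = 53.18 cm.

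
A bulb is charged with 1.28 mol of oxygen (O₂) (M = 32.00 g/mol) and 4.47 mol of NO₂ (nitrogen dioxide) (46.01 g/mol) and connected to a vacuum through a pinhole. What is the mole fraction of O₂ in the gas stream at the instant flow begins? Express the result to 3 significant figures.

0.256

Each component's effusion rate ∝ (its partial pressure)·(1/√M) ∝ n_i/√M_i.
x_O₂(eff) = (n_O₂/√M_O₂) / (n_O₂/√M_O₂ + n_NO₂/√M_NO₂)
= (1.28/√32.00) / (1.28/√32.00 + 4.47/√46.01) = 0.2263/(0.2263 + 0.6590) = 0.256.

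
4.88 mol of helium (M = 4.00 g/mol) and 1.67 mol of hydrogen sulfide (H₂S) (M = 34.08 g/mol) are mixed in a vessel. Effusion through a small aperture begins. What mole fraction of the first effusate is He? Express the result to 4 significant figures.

0.8951

Rate_i ∝ x_i/√M_i (Graham's law weighted by mole fraction), so the effusate composition follows n_i/√M_i.
So x_He in the escaping gas = (n_He/√M_He) / Σ(n_i/√M_i)
= (4.88/√4.00) / (4.88/√4.00 + 1.67/√34.08) = 2.440/(2.440 + 0.2861) = 0.8951.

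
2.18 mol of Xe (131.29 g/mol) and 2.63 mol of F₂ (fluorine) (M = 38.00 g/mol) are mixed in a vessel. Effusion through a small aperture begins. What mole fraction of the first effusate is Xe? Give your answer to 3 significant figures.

0.308

Effusion rate of each component ∝ n_i/√M_i (partial pressure × 1/√M).
x_Xe(eff) = (n_Xe/√M_Xe) / (n_Xe/√M_Xe + n_F₂/√M_F₂)
= (2.18/√131.29) / (2.18/√131.29 + 2.63/√38.00) = 0.1903/(0.1903 + 0.4266) = 0.308.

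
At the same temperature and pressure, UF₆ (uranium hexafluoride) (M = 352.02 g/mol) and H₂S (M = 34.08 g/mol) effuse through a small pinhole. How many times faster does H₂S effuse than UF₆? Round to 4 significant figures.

3.214

From Graham's law, rate_H₂S/rate_UF₆ = √(M_UF₆/M_H₂S) = √(352.02/34.08) = √10.33 = 3.214.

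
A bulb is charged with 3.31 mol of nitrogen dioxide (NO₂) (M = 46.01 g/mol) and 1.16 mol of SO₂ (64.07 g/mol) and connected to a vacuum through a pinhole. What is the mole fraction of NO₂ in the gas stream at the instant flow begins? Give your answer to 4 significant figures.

0.7710

Effusion rate of each component ∝ n_i/√M_i (partial pressure × 1/√M).
Mole fraction of NO₂ in the effusate = (n_NO₂/√M_NO₂) / (n_NO₂/√M_NO₂ + n_SO₂/√M_SO₂)
= (3.31/√46.01) / (3.31/√46.01 + 1.16/√64.07) = 0.4880/(0.4880 + 0.1449) = 0.7710.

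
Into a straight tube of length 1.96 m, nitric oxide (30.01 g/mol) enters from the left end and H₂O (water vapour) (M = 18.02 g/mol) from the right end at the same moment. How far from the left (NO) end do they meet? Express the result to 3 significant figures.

0.856 m

Graham's law gives d_NO/d_H₂O = rate_NO/rate_H₂O = √(M_H₂O/M_NO) = √(18.02/30.01) = 0.7749.
With d_NO + d_H₂O = 1.96 m, d_H₂O = 1.96/(1 + 0.7749) = 1.104 m.
d_NO = 1.96 − 1.104 = 0.856 m.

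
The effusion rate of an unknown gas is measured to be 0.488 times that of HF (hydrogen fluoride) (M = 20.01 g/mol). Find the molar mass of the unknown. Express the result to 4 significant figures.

84.02 g/mol

By Graham's law, rate_X/rate_HF = √(M_HF/M_X).
0.488 = √(20.01/M_X)
M_X = 20.01 / 0.488² = 20.01 / 0.2381 = 84.02 g/mol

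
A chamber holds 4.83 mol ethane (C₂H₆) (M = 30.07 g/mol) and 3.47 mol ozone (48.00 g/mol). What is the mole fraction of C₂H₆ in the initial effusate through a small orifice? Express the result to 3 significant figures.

0.637

Rate_i ∝ x_i/√M_i (Graham's law weighted by mole fraction), so the effusate composition follows n_i/√M_i.
x_C₂H₆(eff) = (n_C₂H₆/√M_C₂H₆) / (n_C₂H₆/√M_C₂H₆ + n_O₃/√M_O₃)
= (4.83/√30.07) / (4.83/√30.07 + 3.47/√48.00) = 0.8808/(0.8808 + 0.5009) = 0.637.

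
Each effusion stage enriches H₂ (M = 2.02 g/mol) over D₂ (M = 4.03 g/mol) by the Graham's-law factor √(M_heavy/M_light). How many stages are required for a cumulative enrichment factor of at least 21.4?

9

Per stage α = (4.03/2.02)^(1/2) = 1.99505^0.5, giving ln α = 0.3453.
Need α^N ≥ 21.4 ⇒ N ≥ ln(21.4) / ln α = 3.063 / 0.3453 = 8.87.
Rounding up, N = 9 stages.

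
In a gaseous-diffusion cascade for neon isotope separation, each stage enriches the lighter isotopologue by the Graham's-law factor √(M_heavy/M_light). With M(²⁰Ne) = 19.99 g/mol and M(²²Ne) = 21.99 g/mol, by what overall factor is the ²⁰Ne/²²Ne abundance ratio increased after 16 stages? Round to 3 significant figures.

2.14

Overall factor = α^16 with α = √(21.99/19.99), i.e. (21.99/19.99)^(16/2).
= 1.10005^8 = 2.14.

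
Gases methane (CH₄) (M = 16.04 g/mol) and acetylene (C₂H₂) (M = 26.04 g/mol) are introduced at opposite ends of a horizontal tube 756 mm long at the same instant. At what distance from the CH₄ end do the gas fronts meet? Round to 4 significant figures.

423.6 mm

Graham's law gives d_CH₄/d_C₂H₂ = rate_CH₄/rate_C₂H₂ = √(M_C₂H₂/M_CH₄) = √(26.04/16.04) = 1.274.
With d_CH₄ + d_C₂H₂ = 756 mm, d_C₂H₂ = 756/(1 + 1.274) = 332.4 mm.
d_CH₄ = 756 − 332.4 = 423.6 mm.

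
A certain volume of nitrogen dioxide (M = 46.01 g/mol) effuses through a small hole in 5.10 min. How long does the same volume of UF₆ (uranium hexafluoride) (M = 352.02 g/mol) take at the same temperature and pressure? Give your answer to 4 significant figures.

Using Graham's law: t_UF₆/t_NO₂ = √(M_UF₆/M_NO₂) = √(352.02/46.01) = √7.651 = 2.766.
So the time for UF₆ is 5.10 × 2.766 = 14.11 min.

14.11 min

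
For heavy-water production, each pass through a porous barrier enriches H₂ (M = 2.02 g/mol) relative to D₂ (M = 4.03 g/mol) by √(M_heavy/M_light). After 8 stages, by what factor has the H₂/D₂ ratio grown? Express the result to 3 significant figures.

Each stage multiplies the ratio by α = √(4.03/2.02), so after 8 stages the overall factor is α^8 = (4.03/2.02)^(8/2).
= 1.99505^4 = 15.8.

15.8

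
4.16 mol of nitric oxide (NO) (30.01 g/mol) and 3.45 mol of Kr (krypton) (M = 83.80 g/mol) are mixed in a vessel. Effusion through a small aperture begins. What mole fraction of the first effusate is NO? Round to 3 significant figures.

0.668

Each component's effusion rate ∝ (its partial pressure)·(1/√M) ∝ n_i/√M_i.
Mole fraction of NO in the effusate = (n_NO/√M_NO) / (n_NO/√M_NO + n_Kr/√M_Kr)
= (4.16/√30.01) / (4.16/√30.01 + 3.45/√83.80) = 0.7594/(0.7594 + 0.3769) = 0.668.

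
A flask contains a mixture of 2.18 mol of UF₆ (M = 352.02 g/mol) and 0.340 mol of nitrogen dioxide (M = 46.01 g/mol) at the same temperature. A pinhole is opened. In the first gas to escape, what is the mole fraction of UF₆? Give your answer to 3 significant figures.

Rate_i ∝ x_i/√M_i (Graham's law weighted by mole fraction), so the effusate composition follows n_i/√M_i.
x_UF₆(eff) = (n_UF₆/√M_UF₆) / (n_UF₆/√M_UF₆ + n_NO₂/√M_NO₂)
= (2.18/√352.02) / (2.18/√352.02 + 0.340/√46.01) = 0.1162/(0.1162 + 0.05012) = 0.699.

0.699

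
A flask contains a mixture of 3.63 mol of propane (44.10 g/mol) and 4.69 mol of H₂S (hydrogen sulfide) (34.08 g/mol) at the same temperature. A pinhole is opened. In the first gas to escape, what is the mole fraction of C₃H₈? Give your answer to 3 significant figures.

Rate_i ∝ x_i/√M_i (Graham's law weighted by mole fraction), so the effusate composition follows n_i/√M_i.
So x_C₃H₈ in the escaping gas = (n_C₃H₈/√M_C₃H₈) / Σ(n_i/√M_i)
= (3.63/√44.10) / (3.63/√44.10 + 4.69/√34.08) = 0.5466/(0.5466 + 0.8034) = 0.405.

0.405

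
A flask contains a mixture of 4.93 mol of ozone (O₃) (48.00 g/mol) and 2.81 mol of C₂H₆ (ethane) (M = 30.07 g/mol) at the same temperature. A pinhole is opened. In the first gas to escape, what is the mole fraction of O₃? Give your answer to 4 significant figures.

Rate_i ∝ x_i/√M_i (Graham's law weighted by mole fraction), so the effusate composition follows n_i/√M_i.
x_O₃(eff) = (n_O₃/√M_O₃) / (n_O₃/√M_O₃ + n_C₂H₆/√M_C₂H₆)
= (4.93/√48.00) / (4.93/√48.00 + 2.81/√30.07) = 0.7116/(0.7116 + 0.5124) = 0.5814.

0.5814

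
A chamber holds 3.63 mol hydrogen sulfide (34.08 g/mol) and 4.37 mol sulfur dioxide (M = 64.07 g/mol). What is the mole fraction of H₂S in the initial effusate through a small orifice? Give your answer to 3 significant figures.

0.532

Rate_i ∝ x_i/√M_i (Graham's law weighted by mole fraction), so the effusate composition follows n_i/√M_i.
So x_H₂S in the escaping gas = (n_H₂S/√M_H₂S) / Σ(n_i/√M_i)
= (3.63/√34.08) / (3.63/√34.08 + 4.37/√64.07) = 0.6218/(0.6218 + 0.5460) = 0.532.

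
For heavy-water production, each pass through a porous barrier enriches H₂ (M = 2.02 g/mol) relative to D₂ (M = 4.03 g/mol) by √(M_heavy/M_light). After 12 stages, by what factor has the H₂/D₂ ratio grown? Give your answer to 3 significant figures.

Each stage multiplies the ratio by α = √(4.03/2.02), so after 12 stages the overall factor is α^12 = (4.03/2.02)^(12/2).
= 1.99505^6 = 63.1.

63.1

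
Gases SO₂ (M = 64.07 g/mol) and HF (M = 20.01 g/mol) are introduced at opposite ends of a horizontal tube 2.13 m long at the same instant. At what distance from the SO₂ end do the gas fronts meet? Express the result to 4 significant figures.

The fronts meet when d_SO₂ + d_HF = L with d_SO₂/d_HF = √(M_HF/M_SO₂) (Graham's law). Here √(M_HF/M_SO₂) = √(20.01/64.07) = 0.5589.
With d_SO₂ + d_HF = 2.13 m, d_HF = 2.13/(1 + 0.5589) = 1.366 m.
d_SO₂ = 2.13 − 1.366 = 0.7636 m.

0.7636 m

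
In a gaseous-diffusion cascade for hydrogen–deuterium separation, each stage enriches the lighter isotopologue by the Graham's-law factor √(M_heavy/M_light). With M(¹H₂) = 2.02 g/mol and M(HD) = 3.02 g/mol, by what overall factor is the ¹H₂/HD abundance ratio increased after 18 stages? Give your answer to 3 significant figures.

Overall factor = α^18 with α = √(3.02/2.02), i.e. (3.02/2.02)^(18/2).
= 1.49505^9 = 37.3.

37.3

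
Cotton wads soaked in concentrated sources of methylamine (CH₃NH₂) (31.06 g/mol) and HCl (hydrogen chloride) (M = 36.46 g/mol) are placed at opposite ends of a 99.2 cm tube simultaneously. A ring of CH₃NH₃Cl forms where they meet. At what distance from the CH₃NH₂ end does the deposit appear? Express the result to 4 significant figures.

51.59 cm

The fronts meet when d_CH₃NH₂ + d_HCl = L with d_CH₃NH₂/d_HCl = √(M_HCl/M_CH₃NH₂) (Graham's law). Here √(M_HCl/M_CH₃NH₂) = √(36.46/31.06) = 1.083.
With d_CH₃NH₂ + d_HCl = 99.2 cm, d_HCl = 99.2/(1 + 1.083) = 47.61 cm.
d_CH₃NH₂ = 99.2 − 47.61 = 51.59 cm.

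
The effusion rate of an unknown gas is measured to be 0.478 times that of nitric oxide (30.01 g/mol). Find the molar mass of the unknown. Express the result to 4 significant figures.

131.3 g/mol

Using Graham's law: rate_X/rate_NO = √(M_NO/M_X).
0.478 = √(30.01/M_X)
M_X = 30.01 / 0.478² = 30.01 / 0.2285 = 131.3 g/mol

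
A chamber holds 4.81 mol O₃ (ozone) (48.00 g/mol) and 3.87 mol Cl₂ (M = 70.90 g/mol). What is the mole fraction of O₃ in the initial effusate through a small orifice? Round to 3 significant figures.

The effusion rate of species i is ∝ p_i/√M_i ∝ n_i/√M_i.
x_O₃(eff) = (n_O₃/√M_O₃) / (n_O₃/√M_O₃ + n_Cl₂/√M_Cl₂)
= (4.81/√48.00) / (4.81/√48.00 + 3.87/√70.90) = 0.6943/(0.6943 + 0.4596) = 0.602.

0.602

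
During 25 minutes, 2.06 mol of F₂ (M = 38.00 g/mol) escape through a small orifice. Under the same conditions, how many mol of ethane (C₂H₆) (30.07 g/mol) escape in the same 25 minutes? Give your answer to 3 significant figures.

Since effusion rate ∝ 1/√M, rate_C₂H₆/rate_F₂ = √(M_F₂/M_C₂H₆) = √(38.00/30.07) = √1.264 = 1.124.
So the amount for C₂H₆ is 2.06 × 1.124 = 2.32 mol.

2.32 mol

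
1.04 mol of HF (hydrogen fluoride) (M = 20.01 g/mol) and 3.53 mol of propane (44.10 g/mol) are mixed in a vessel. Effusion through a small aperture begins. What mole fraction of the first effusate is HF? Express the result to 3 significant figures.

0.304

Each component's effusion rate ∝ (its partial pressure)·(1/√M) ∝ n_i/√M_i.
Mole fraction of HF in the effusate = (n_HF/√M_HF) / (n_HF/√M_HF + n_C₃H₈/√M_C₃H₈)
= (1.04/√20.01) / (1.04/√20.01 + 3.53/√44.10) = 0.2325/(0.2325 + 0.5316) = 0.304.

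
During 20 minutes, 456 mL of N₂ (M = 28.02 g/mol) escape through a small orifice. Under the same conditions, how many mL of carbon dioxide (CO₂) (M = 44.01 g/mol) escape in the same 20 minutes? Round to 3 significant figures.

364 mL

Using Graham's law: rate_CO₂/rate_N₂ = √(M_N₂/M_CO₂) = √(28.02/44.01) = √0.6367 = 0.7979.
So the volume for CO₂ is 456 × 0.7979 = 364 mL.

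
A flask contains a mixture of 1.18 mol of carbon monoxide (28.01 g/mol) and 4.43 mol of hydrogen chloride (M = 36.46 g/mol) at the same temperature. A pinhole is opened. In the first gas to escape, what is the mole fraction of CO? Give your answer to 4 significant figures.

Each component's effusion rate ∝ (its partial pressure)·(1/√M) ∝ n_i/√M_i.
x_CO(eff) = (n_CO/√M_CO) / (n_CO/√M_CO + n_HCl/√M_HCl)
= (1.18/√28.01) / (1.18/√28.01 + 4.43/√36.46) = 0.2230/(0.2230 + 0.7337) = 0.2331.

0.2331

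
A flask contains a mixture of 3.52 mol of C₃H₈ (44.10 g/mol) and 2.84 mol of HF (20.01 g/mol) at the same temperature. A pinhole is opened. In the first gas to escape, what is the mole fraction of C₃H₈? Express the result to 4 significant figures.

0.4550

Effusion rate of each component ∝ n_i/√M_i (partial pressure × 1/√M).
Mole fraction of C₃H₈ in the effusate = (n_C₃H₈/√M_C₃H₈) / (n_C₃H₈/√M_C₃H₈ + n_HF/√M_HF)
= (3.52/√44.10) / (3.52/√44.10 + 2.84/√20.01) = 0.5301/(0.5301 + 0.6349) = 0.4550.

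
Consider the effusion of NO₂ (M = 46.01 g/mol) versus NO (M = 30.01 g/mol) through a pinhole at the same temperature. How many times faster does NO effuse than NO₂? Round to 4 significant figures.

1.238

Using Graham's law: rate_NO/rate_NO₂ = √(M_NO₂/M_NO) = √(46.01/30.01) = √1.533 = 1.238.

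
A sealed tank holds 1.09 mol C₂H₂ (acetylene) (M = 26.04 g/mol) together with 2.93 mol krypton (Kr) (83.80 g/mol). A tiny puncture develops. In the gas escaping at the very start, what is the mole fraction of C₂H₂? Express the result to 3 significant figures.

0.400

Each component's effusion rate ∝ (its partial pressure)·(1/√M) ∝ n_i/√M_i.
Mole fraction of C₂H₂ in the effusate = (n_C₂H₂/√M_C₂H₂) / (n_C₂H₂/√M_C₂H₂ + n_Kr/√M_Kr)
= (1.09/√26.04) / (1.09/√26.04 + 2.93/√83.80) = 0.2136/(0.2136 + 0.3201) = 0.400.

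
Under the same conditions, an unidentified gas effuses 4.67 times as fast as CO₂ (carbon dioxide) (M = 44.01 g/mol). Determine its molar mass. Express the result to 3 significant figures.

2.02 g/mol

By Graham's law, rate_X/rate_CO₂ = √(M_CO₂/M_X).
4.67 = √(44.01/M_X)
M_X = 44.01 / 4.67² = 44.01 / 21.81 = 2.02 g/mol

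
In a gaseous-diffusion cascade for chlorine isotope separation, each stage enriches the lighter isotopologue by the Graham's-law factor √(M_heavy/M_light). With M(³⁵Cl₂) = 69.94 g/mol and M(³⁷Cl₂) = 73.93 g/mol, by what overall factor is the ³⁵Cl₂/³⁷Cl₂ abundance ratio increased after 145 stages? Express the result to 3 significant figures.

Overall factor = α^145 with α = √(73.93/69.94), i.e. (73.93/69.94)^(145/2).
= 1.05705^(145/2) = 55.8.

55.8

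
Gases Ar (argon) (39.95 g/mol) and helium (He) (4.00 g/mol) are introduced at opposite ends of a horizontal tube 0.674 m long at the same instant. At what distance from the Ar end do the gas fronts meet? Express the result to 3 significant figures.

0.162 m

The fronts meet when d_Ar + d_He = L with d_Ar/d_He = √(M_He/M_Ar) (Graham's law). Here √(M_He/M_Ar) = √(4.00/39.95) = 0.3164.
With d_Ar + d_He = 0.674 m, d_He = 0.674/(1 + 0.3164) = 0.5120 m.
d_Ar = 0.674 − 0.5120 = 0.162 m.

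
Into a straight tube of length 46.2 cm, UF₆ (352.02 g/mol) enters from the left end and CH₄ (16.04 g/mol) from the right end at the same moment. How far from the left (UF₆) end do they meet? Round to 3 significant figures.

8.13 cm

In equal time, each gas travels a distance ∝ its rate ∝ 1/√M, so d_UF₆/d_CH₄ = √(M_CH₄/M_UF₆) = √(16.04/352.02) = 0.2135.
With d_UF₆ + d_CH₄ = 46.2 cm, d_CH₄ = 46.2/(1 + 0.2135) = 38.07 cm.
d_UF₆ = 46.2 − 38.07 = 8.13 cm.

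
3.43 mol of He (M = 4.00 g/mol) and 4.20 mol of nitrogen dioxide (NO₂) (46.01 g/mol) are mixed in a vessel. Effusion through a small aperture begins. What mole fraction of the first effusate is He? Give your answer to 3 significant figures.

0.735

Effusion rate of each component ∝ n_i/√M_i (partial pressure × 1/√M).
Mole fraction of He in the effusate = (n_He/√M_He) / (n_He/√M_He + n_NO₂/√M_NO₂)
= (3.43/√4.00) / (3.43/√4.00 + 4.20/√46.01) = 1.715/(1.715 + 0.6192) = 0.735.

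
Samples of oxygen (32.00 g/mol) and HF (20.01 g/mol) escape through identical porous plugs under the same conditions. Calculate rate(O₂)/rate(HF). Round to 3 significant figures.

Since effusion rate ∝ 1/√M, rate_O₂/rate_HF = √(M_HF/M_O₂) = √(20.01/32.00) = √0.6253 = 0.791.

0.791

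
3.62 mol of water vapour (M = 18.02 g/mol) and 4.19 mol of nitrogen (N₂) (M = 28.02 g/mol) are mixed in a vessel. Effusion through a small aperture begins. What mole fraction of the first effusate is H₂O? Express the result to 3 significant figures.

Effusion rate of each component ∝ n_i/√M_i (partial pressure × 1/√M).
Mole fraction of H₂O in the effusate = (n_H₂O/√M_H₂O) / (n_H₂O/√M_H₂O + n_N₂/√M_N₂)
= (3.62/√18.02) / (3.62/√18.02 + 4.19/√28.02) = 0.8528/(0.8528 + 0.7916) = 0.519.

0.519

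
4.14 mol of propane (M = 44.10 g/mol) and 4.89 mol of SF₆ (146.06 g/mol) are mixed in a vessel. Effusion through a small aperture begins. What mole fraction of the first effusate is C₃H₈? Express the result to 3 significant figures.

Effusion rate of each component ∝ n_i/√M_i (partial pressure × 1/√M).
Mole fraction of C₃H₈ in the effusate = (n_C₃H₈/√M_C₃H₈) / (n_C₃H₈/√M_C₃H₈ + n_SF₆/√M_SF₆)
= (4.14/√44.10) / (4.14/√44.10 + 4.89/√146.06) = 0.6234/(0.6234 + 0.4046) = 0.606.

0.606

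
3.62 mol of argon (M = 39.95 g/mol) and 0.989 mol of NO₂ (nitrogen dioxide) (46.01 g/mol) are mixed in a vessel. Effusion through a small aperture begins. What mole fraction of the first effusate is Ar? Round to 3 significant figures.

Effusion rate of each component ∝ n_i/√M_i (partial pressure × 1/√M).
Mole fraction of Ar in the effusate = (n_Ar/√M_Ar) / (n_Ar/√M_Ar + n_NO₂/√M_NO₂)
= (3.62/√39.95) / (3.62/√39.95 + 0.989/√46.01) = 0.5727/(0.5727 + 0.1458) = 0.797.

0.797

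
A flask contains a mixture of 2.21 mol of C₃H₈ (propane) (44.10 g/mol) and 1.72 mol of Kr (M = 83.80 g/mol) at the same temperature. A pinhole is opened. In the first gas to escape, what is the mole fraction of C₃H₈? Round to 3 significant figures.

Effusion rate of each component ∝ n_i/√M_i (partial pressure × 1/√M).
So x_C₃H₈ in the escaping gas = (n_C₃H₈/√M_C₃H₈) / Σ(n_i/√M_i)
= (2.21/√44.10) / (2.21/√44.10 + 1.72/√83.80) = 0.3328/(0.3328 + 0.1879) = 0.639.

0.639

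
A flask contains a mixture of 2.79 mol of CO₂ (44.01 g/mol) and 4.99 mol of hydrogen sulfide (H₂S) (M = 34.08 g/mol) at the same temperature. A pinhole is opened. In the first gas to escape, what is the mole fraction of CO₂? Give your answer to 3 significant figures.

0.330

Effusion rate of each component ∝ n_i/√M_i (partial pressure × 1/√M).
Mole fraction of CO₂ in the effusate = (n_CO₂/√M_CO₂) / (n_CO₂/√M_CO₂ + n_H₂S/√M_H₂S)
= (2.79/√44.01) / (2.79/√44.01 + 4.99/√34.08) = 0.4206/(0.4206 + 0.8548) = 0.330.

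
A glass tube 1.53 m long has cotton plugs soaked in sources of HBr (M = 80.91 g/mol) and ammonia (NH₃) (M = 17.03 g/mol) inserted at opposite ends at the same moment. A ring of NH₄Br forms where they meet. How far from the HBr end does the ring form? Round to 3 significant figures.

Graham's law gives d_HBr/d_NH₃ = rate_HBr/rate_NH₃ = √(M_NH₃/M_HBr) = √(17.03/80.91) = 0.4588.
With d_HBr + d_NH₃ = 1.53 m, d_NH₃ = 1.53/(1 + 0.4588) = 1.049 m.
d_HBr = 1.53 − 1.049 = 0.481 m.

0.481 m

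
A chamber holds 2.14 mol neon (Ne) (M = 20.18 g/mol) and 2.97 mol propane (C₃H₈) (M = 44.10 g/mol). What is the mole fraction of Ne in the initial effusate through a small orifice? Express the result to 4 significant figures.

The effusion rate of species i is ∝ p_i/√M_i ∝ n_i/√M_i.
So x_Ne in the escaping gas = (n_Ne/√M_Ne) / Σ(n_i/√M_i)
= (2.14/√20.18) / (2.14/√20.18 + 2.97/√44.10) = 0.4764/(0.4764 + 0.4472) = 0.5158.

0.5158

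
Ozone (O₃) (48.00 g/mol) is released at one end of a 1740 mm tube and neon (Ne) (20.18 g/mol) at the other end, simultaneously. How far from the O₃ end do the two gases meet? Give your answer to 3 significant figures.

684 mm

Graham's law gives d_O₃/d_Ne = rate_O₃/rate_Ne = √(M_Ne/M_O₃) = √(20.18/48.00) = 0.6484.
With d_O₃ + d_Ne = 1740 mm, d_Ne = 1740/(1 + 0.6484) = 1056 mm.
d_O₃ = 1740 − 1056 = 684 mm.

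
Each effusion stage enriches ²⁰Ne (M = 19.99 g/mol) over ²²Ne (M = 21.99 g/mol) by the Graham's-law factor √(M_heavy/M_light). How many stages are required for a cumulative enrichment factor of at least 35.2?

Per stage α = (21.99/19.99)^(1/2) = 1.10005^0.5, giving ln α = 0.04768.
Need α^N ≥ 35.2 ⇒ N ≥ ln(35.2) / ln α = 3.561 / 0.04768 = 74.69.
Minimum whole number of stages: N = 75.

75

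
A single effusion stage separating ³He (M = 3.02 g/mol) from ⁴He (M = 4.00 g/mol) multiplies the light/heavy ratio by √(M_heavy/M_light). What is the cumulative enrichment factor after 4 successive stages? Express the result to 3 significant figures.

Each stage multiplies the ratio by α = √(4.00/3.02), so after 4 stages the overall factor is α^4 = (4.00/3.02)^(4/2).
= 1.32450^2 = 1.75.

1.75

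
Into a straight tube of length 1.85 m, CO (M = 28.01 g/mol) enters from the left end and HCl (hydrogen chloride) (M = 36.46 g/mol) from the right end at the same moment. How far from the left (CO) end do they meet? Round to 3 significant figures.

0.986 m

In equal time, each gas travels a distance ∝ its rate ∝ 1/√M, so d_CO/d_HCl = √(M_HCl/M_CO) = √(36.46/28.01) = 1.141.
With d_CO + d_HCl = 1.85 m, d_HCl = 1.85/(1 + 1.141) = 0.8641 m.
d_CO = 1.85 − 0.8641 = 0.986 m.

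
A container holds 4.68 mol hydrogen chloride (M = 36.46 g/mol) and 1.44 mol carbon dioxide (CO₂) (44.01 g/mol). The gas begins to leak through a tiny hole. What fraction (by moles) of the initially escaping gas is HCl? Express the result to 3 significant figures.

0.781

The effusion rate of species i is ∝ p_i/√M_i ∝ n_i/√M_i.
x_HCl(eff) = (n_HCl/√M_HCl) / (n_HCl/√M_HCl + n_CO₂/√M_CO₂)
= (4.68/√36.46) / (4.68/√36.46 + 1.44/√44.01) = 0.7751/(0.7751 + 0.2171) = 0.781.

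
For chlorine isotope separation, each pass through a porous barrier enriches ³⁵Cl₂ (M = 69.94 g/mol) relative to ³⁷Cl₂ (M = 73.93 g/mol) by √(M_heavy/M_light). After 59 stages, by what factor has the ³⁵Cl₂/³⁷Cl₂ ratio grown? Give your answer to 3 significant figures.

Overall factor = α^59 with α = √(73.93/69.94), i.e. (73.93/69.94)^(59/2).
= 1.05705^(59/2) = 5.14.

5.14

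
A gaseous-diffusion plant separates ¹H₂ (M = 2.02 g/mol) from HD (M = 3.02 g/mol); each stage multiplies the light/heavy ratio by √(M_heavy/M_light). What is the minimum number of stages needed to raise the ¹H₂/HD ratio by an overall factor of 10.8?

12

Single-stage factor α = √(3.02/2.02), so ln α = ½ ln(1.49505) = 0.2011.
Need α^N ≥ 10.8 ⇒ N ≥ ln(10.8) / ln α = 2.380 / 0.2011 = 11.83.
So at least 12 stages are needed.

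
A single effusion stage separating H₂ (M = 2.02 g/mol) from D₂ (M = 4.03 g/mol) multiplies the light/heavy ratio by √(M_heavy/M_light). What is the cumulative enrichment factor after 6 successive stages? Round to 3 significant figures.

Each stage multiplies the ratio by α = √(4.03/2.02), so after 6 stages the overall factor is α^6 = (4.03/2.02)^(6/2).
= 1.99505^3 = 7.94.

7.94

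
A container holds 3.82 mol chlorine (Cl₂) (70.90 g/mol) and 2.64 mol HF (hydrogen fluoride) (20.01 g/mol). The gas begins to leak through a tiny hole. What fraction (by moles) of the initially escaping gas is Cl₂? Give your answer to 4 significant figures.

0.4346

Each component's effusion rate ∝ (its partial pressure)·(1/√M) ∝ n_i/√M_i.
So x_Cl₂ in the escaping gas = (n_Cl₂/√M_Cl₂) / Σ(n_i/√M_i)
= (3.82/√70.90) / (3.82/√70.90 + 2.64/√20.01) = 0.4537/(0.4537 + 0.5902) = 0.4346.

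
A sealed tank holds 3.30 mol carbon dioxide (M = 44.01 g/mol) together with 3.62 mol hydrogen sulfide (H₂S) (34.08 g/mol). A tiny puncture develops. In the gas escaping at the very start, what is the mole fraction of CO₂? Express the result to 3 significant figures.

0.445

Rate_i ∝ x_i/√M_i (Graham's law weighted by mole fraction), so the effusate composition follows n_i/√M_i.
Mole fraction of CO₂ in the effusate = (n_CO₂/√M_CO₂) / (n_CO₂/√M_CO₂ + n_H₂S/√M_H₂S)
= (3.30/√44.01) / (3.30/√44.01 + 3.62/√34.08) = 0.4974/(0.4974 + 0.6201) = 0.445.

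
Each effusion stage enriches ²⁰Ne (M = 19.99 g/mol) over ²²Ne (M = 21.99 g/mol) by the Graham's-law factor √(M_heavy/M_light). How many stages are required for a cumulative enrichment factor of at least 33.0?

Single-stage factor α = √(21.99/19.99), so ln α = ½ ln(1.10005) = 0.04768.
Need α^N ≥ 33.0 ⇒ N ≥ ln(33.0) / ln α = 3.497 / 0.04768 = 73.34.
So at least 74 stages are needed.

74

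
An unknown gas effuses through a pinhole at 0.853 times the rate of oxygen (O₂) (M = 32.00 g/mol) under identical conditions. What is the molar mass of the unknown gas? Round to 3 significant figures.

44.0 g/mol

Using Graham's law: rate_X/rate_O₂ = √(M_O₂/M_X).
0.853 = √(32.00/M_X)
M_X = 32.00 / 0.853² = 32.00 / 0.7276 = 44.0 g/mol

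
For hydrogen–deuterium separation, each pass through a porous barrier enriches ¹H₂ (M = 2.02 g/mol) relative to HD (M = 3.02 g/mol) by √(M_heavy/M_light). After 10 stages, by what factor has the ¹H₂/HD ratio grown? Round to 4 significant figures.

7.469

Overall factor = α^10 with α = √(3.02/2.02), i.e. (3.02/2.02)^(10/2).
= 1.49505^5 = 7.469.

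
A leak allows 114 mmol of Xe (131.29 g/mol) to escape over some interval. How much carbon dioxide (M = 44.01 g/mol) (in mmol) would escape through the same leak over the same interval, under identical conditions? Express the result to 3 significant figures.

Graham's law gives rate_CO₂/rate_Xe = √(M_Xe/M_CO₂) = √(131.29/44.01) = √2.983 = 1.727.
So the amount for CO₂ is 114 × 1.727 = 197 mmol.

197 mmol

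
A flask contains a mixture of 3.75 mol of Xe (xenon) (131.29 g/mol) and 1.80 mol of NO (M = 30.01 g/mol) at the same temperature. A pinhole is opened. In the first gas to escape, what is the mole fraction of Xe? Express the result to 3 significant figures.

Each component's effusion rate ∝ (its partial pressure)·(1/√M) ∝ n_i/√M_i.
x_Xe(eff) = (n_Xe/√M_Xe) / (n_Xe/√M_Xe + n_NO/√M_NO)
= (3.75/√131.29) / (3.75/√131.29 + 1.80/√30.01) = 0.3273/(0.3273 + 0.3286) = 0.499.

0.499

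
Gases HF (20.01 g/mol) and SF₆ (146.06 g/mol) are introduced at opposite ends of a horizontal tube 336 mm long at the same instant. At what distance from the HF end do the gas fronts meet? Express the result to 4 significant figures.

245.2 mm

In equal time, each gas travels a distance ∝ its rate ∝ 1/√M, so d_HF/d_SF₆ = √(M_SF₆/M_HF) = √(146.06/20.01) = 2.702.
With d_HF + d_SF₆ = 336 mm, d_SF₆ = 336/(1 + 2.702) = 90.77 mm.
d_HF = 336 − 90.77 = 245.2 mm.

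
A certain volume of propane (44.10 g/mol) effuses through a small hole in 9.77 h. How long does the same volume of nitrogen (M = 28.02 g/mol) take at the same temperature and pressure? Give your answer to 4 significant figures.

Graham's law gives t_N₂/t_C₃H₈ = √(M_N₂/M_C₃H₈) = √(28.02/44.10) = √0.6354 = 0.7971.
So the time for N₂ is 9.77 × 0.7971 = 7.788 h.

7.788 h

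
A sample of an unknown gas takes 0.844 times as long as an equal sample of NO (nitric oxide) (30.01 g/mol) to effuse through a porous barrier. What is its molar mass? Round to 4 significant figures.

Since effusion rate ∝ 1/√M, t_X/t_NO = √(M_X/M_NO).
0.844 = √(M_X/30.01)
M_X = 30.01 × 0.844² = 30.01 × 0.7123 = 21.38 g/mol

21.38 g/mol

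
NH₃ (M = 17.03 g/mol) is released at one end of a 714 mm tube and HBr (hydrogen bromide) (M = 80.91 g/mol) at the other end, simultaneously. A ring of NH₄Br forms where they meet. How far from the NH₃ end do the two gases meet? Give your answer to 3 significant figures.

489 mm

Graham's law gives d_NH₃/d_HBr = rate_NH₃/rate_HBr = √(M_HBr/M_NH₃) = √(80.91/17.03) = 2.180.
With d_NH₃ + d_HBr = 714 mm, d_HBr = 714/(1 + 2.180) = 224.6 mm.
d_NH₃ = 714 − 224.6 = 489 mm.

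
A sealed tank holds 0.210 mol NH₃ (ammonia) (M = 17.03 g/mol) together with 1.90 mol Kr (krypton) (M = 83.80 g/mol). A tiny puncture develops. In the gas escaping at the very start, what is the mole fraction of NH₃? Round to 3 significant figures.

Effusion rate of each component ∝ n_i/√M_i (partial pressure × 1/√M).
x_NH₃(eff) = (n_NH₃/√M_NH₃) / (n_NH₃/√M_NH₃ + n_Kr/√M_Kr)
= (0.210/√17.03) / (0.210/√17.03 + 1.90/√83.80) = 0.05089/(0.05089 + 0.2076) = 0.197.

0.197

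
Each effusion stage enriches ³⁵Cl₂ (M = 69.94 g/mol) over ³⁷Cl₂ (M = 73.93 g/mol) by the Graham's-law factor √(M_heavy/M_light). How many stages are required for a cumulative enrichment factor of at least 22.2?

112

With α = √(73.93/69.94) per stage, ln α = ½ ln(1.05705) = 0.02774.
Need α^N ≥ 22.2 ⇒ N ≥ ln(22.2) / ln α = 3.100 / 0.02774 = 111.75.
So at least 112 stages are needed.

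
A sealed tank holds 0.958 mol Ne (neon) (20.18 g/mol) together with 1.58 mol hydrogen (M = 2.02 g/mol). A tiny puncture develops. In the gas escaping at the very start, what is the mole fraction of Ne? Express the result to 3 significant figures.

Rate_i ∝ x_i/√M_i (Graham's law weighted by mole fraction), so the effusate composition follows n_i/√M_i.
So x_Ne in the escaping gas = (n_Ne/√M_Ne) / Σ(n_i/√M_i)
= (0.958/√20.18) / (0.958/√20.18 + 1.58/√2.02) = 0.2133/(0.2133 + 1.112) = 0.161.

0.161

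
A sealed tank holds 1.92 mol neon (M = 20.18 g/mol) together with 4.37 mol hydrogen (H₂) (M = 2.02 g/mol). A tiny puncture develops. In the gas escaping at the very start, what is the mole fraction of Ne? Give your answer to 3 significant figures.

The effusion rate of species i is ∝ p_i/√M_i ∝ n_i/√M_i.
Mole fraction of Ne in the effusate = (n_Ne/√M_Ne) / (n_Ne/√M_Ne + n_H₂/√M_H₂)
= (1.92/√20.18) / (1.92/√20.18 + 4.37/√2.02) = 0.4274/(0.4274 + 3.075) = 0.122.

0.122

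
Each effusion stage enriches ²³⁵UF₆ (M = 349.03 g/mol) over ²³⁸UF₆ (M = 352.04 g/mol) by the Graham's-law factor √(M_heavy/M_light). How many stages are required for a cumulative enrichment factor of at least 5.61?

402

Per stage α = (352.04/349.03)^(1/2) = 1.00862^0.5, giving ln α = 0.004293.
Need α^N ≥ 5.61 ⇒ N ≥ ln(5.61) / ln α = 1.725 / 0.004293 = 401.67.
So at least 402 stages are needed.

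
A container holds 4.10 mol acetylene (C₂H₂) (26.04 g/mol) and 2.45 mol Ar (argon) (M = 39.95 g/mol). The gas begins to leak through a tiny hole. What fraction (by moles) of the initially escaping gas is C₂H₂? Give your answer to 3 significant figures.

0.675

Rate_i ∝ x_i/√M_i (Graham's law weighted by mole fraction), so the effusate composition follows n_i/√M_i.
x_C₂H₂(eff) = (n_C₂H₂/√M_C₂H₂) / (n_C₂H₂/√M_C₂H₂ + n_Ar/√M_Ar)
= (4.10/√26.04) / (4.10/√26.04 + 2.45/√39.95) = 0.8035/(0.8035 + 0.3876) = 0.675.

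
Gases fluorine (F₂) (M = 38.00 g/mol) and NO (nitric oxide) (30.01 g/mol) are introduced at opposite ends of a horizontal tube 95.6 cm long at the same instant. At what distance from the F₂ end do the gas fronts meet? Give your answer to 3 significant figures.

45.0 cm

In equal time, each gas travels a distance ∝ its rate ∝ 1/√M, so d_F₂/d_NO = √(M_NO/M_F₂) = √(30.01/38.00) = 0.8887.
With d_F₂ + d_NO = 95.6 cm, d_NO = 95.6/(1 + 0.8887) = 50.62 cm.
d_F₂ = 95.6 − 50.62 = 45.0 cm.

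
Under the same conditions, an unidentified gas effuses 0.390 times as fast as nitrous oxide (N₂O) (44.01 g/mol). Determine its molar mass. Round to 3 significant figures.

Graham's law gives rate_X/rate_N₂O = √(M_N₂O/M_X).
0.390 = √(44.01/M_X)
M_X = 44.01 / 0.390² = 44.01 / 0.1521 = 289 g/mol

289 g/mol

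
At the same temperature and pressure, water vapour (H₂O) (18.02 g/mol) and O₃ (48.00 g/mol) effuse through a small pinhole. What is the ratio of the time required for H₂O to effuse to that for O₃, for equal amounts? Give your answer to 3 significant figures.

Graham's law gives t_H₂O/t_O₃ = √(M_H₂O/M_O₃) = √(18.02/48.00) = √0.3754 = 0.613.

0.613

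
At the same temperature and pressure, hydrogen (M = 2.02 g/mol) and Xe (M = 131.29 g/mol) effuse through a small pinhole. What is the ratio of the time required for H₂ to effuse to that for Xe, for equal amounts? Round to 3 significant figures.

0.124

Using Graham's law: t_H₂/t_Xe = √(M_H₂/M_Xe) = √(2.02/131.29) = √0.01539 = 0.124.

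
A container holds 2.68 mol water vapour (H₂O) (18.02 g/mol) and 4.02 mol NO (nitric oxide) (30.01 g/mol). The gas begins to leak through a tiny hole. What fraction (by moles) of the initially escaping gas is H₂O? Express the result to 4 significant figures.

0.4625

Each component's effusion rate ∝ (its partial pressure)·(1/√M) ∝ n_i/√M_i.
So x_H₂O in the escaping gas = (n_H₂O/√M_H₂O) / Σ(n_i/√M_i)
= (2.68/√18.02) / (2.68/√18.02 + 4.02/√30.01) = 0.6313/(0.6313 + 0.7338) = 0.4625.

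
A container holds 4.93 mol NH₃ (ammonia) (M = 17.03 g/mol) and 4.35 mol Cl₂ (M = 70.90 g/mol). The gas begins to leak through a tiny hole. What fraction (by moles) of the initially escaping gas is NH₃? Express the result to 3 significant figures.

0.698

Effusion rate of each component ∝ n_i/√M_i (partial pressure × 1/√M).
x_NH₃(eff) = (n_NH₃/√M_NH₃) / (n_NH₃/√M_NH₃ + n_Cl₂/√M_Cl₂)
= (4.93/√17.03) / (4.93/√17.03 + 4.35/√70.90) = 1.195/(1.195 + 0.5166) = 0.698.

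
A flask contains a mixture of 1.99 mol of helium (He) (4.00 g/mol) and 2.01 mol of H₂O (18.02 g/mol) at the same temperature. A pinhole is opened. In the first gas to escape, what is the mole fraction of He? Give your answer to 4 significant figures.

0.6776

Rate_i ∝ x_i/√M_i (Graham's law weighted by mole fraction), so the effusate composition follows n_i/√M_i.
So x_He in the escaping gas = (n_He/√M_He) / Σ(n_i/√M_i)
= (1.99/√4.00) / (1.99/√4.00 + 2.01/√18.02) = 0.9950/(0.9950 + 0.4735) = 0.6776.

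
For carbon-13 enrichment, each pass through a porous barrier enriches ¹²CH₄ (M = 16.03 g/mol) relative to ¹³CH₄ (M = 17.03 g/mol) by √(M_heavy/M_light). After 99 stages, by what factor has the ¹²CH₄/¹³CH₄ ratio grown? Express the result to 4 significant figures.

Each stage multiplies the ratio by α = √(17.03/16.03), so after 99 stages the overall factor is α^99 = (17.03/16.03)^(99/2).
= 1.06238^(99/2) = 19.99.

19.99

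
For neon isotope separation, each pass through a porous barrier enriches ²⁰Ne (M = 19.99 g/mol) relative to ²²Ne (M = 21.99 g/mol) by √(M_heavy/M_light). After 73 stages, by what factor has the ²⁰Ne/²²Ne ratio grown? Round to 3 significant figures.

The single-stage factor is √(M_heavy/M_light), so 73 stages give [√(21.99/19.99)]^73 = (21.99/19.99)^(73/2).
= 1.10005^(73/2) = 32.5.

32.5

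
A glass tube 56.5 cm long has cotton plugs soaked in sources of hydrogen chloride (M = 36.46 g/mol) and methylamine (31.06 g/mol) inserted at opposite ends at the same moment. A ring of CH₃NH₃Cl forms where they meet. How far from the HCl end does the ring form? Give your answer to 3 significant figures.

27.1 cm

The fronts meet when d_HCl + d_CH₃NH₂ = L with d_HCl/d_CH₃NH₂ = √(M_CH₃NH₂/M_HCl) (Graham's law). Here √(M_CH₃NH₂/M_HCl) = √(31.06/36.46) = 0.9230.
With d_HCl + d_CH₃NH₂ = 56.5 cm, d_CH₃NH₂ = 56.5/(1 + 0.9230) = 29.38 cm.
d_HCl = 56.5 − 29.38 = 27.1 cm.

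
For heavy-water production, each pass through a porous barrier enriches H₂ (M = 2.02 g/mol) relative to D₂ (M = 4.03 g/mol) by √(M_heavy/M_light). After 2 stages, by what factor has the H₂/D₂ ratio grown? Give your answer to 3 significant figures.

The single-stage factor is √(M_heavy/M_light), so 2 stages give [√(4.03/2.02)]^2 = (4.03/2.02)^(2/2).
= 1.99505^1 = 2.00.

2.00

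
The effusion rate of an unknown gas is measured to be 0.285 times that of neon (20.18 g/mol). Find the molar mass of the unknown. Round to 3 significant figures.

Graham's law gives rate_X/rate_Ne = √(M_Ne/M_X).
0.285 = √(20.18/M_X)
M_X = 20.18 / 0.285² = 20.18 / 0.08122 = 248 g/mol

248 g/mol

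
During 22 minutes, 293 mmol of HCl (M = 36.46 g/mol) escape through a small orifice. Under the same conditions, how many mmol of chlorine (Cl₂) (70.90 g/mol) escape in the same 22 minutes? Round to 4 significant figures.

By Graham's law, rate_Cl₂/rate_HCl = √(M_HCl/M_Cl₂) = √(36.46/70.90) = √0.5142 = 0.7171.
So the amount for Cl₂ is 293 × 0.7171 = 210.1 mmol.

210.1 mmol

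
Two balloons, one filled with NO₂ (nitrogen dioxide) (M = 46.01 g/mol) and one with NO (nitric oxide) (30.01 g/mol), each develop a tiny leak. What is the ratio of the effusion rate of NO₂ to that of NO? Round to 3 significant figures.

0.808

Graham's law gives rate_NO₂/rate_NO = √(M_NO/M_NO₂) = √(30.01/46.01) = √0.6522 = 0.808.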